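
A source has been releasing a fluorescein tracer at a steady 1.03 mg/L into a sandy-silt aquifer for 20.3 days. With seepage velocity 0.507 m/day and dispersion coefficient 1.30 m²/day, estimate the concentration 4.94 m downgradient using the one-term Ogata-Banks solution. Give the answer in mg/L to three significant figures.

For a continuous step input, C/C₀ ≈ ½·erfc((x−vt)/(2√(Dt))).
vt = 0.507 × 20.3 = 10.2921 m and 2√(Dt) = 2√(1.30 × 20.3) = 10.27 m.
Argument (x−vt)/(2√(Dt)) = (4.94 − 10.2921)/10.27 = -0.5211; ½·erfc(-0.5211) = 0.7694.
C = 1.03 × 0.7694 = 0.792 mg/L.

0.792 mg/L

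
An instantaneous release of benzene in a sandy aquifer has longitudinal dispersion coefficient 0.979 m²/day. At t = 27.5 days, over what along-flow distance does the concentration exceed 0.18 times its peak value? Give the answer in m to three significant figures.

27.2 m

The plume is Gaussian with σ = √(2Dt) = √(2 × 0.979 × 27.5) = 7.338 m.
C/C_peak = exp(−Δx²/(2σ²)) = 0.18 ⇒ Δx = σ·√(−2 ln 0.18) = 7.338 × 1.852 = 13.59 m.
Width = 2Δx = 27.2 m.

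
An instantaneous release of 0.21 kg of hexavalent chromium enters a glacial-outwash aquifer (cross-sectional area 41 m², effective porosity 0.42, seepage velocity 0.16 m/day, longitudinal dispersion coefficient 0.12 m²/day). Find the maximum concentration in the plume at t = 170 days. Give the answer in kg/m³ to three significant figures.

0.000762 kg/m³

The peak of an instantaneous 1D plume sits at x = vt; there the Gaussian factor is 1 and C_max = M/(n_e·A·√(4πDt)), where n_e·A is the pore area the mass is dissolved in.
√(4πDt) = √(4π × 0.12 × 170) = 16.01 m, so C_max = 0.21/(0.42 × 41 × 16.01) = 0.000762 kg/m³.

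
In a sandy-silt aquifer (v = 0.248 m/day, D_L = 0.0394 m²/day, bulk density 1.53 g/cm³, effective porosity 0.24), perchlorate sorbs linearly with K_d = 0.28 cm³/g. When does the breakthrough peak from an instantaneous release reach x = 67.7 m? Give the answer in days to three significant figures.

Retardation factor R = 1 + ρ_b·K_d/n = 1 + 1.53 × 0.28/0.24 = 2.785.
Sorption retards both mechanisms: v_R = v/R = 0.08905 m/day, D_R = D/R = 0.01415 m²/day.
Peak time from v_R²t² + 2D_R t − x² = 0: t = (√(D_R² + v_R²x²) − D_R)/v_R².
√(D_R² + v_R²x²) = √(0.01415² + 0.08905² × 67.7²) = 6.029; v_R² = 0.007930.
t = (6.029 − 0.01415)/0.007930 = 758 days.

758 days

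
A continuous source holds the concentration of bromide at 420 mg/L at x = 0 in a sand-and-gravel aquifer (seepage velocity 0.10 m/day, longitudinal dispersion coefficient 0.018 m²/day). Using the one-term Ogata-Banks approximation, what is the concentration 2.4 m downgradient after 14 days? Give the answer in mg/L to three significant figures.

33.4 mg/L

For a continuous step input, C/C₀ ≈ ½·erfc((x−vt)/(2√(Dt))).
vt = 0.10 × 14 = 1.4 m and 2√(Dt) = 2√(0.018 × 14) = 1.004 m.
Argument (x−vt)/(2√(Dt)) = (2.4 − 1.4)/1.004 = 0.9960; ½·erfc(0.9960) = 0.07948.
C = 420 × 0.07948 = 33.4 mg/L.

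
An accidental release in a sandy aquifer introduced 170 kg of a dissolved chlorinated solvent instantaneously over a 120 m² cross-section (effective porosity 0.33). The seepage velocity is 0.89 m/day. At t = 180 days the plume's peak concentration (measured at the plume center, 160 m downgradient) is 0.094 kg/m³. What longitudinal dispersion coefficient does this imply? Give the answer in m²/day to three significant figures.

0.922 m²/day

At the plume center C_max = M/(n_e·A·√(4πDt)), so D = M²/(4πt·(n_e·A·C_max)²).
n_e·A·C_max = 0.33 × 120 × 0.094 = 3.722 kg/m.
D = 170²/(4π × 180 × 3.722²) = 0.922 m²/day.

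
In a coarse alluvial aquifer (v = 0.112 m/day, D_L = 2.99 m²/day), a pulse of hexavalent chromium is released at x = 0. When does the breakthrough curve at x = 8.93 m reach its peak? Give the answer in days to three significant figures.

For the 1D instantaneous-source solution, setting ∂C/∂t = 0 at fixed x gives v²t² + 2Dt − x² = 0, so t = (√(D² + v²x²) − D)/v².
√(D² + v²x²) = √(2.99² + 0.112² × 8.93²) = 3.153; v² = 0.012544.
t = (3.153 − 2.99)/0.012544 = 13.0 days (vs. the pure-advection estimate x/v = 79.7 d).

13.0 days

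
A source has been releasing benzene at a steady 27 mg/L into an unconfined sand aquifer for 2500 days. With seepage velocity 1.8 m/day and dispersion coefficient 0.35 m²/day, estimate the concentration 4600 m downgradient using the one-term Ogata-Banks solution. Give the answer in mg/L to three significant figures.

0.227 mg/L

For a continuous step input, C/C₀ ≈ ½·erfc((x−vt)/(2√(Dt))).
vt = 1.8 × 2500 = 4500 m and 2√(Dt) = 2√(0.35 × 2500) = 59.16 m.
Argument (x−vt)/(2√(Dt)) = (4600 − 4500)/59.16 = 1.690; ½·erfc(1.690) = 0.008424.
C = 27 × 0.008424 = 0.227 mg/L.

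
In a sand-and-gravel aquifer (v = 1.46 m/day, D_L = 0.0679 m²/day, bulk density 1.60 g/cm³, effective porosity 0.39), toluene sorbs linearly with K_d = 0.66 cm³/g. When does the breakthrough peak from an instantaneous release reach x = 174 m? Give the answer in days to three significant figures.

Retardation factor R = 1 + ρ_b·K_d/n = 1 + 1.60 × 0.66/0.39 = 3.708.
Sorption retards both mechanisms: v_R = v/R = 0.3937 m/day, D_R = D/R = 0.01831 m²/day.
Peak time from v_R²t² + 2D_R t − x² = 0: t = (√(D_R² + v_R²x²) − D_R)/v_R².
√(D_R² + v_R²x²) = √(0.01831² + 0.3937² × 174²) = 68.50; v_R² = 0.1550.
t = (68.50 − 0.01831)/0.1550 = 442 days.

442 days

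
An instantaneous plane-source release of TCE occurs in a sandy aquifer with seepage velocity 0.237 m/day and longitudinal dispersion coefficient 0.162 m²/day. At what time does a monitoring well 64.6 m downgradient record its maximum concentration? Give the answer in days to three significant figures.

For the 1D instantaneous-source solution, setting ∂C/∂t = 0 at fixed x gives v²t² + 2Dt − x² = 0, so t = (√(D² + v²x²) − D)/v².
√(D² + v²x²) = √(0.162² + 0.237² × 64.6²) = 15.31; v² = 0.056169.
t = (15.31 − 0.162)/0.056169 = 270 days (vs. the pure-advection estimate x/v = 273 d).

270 days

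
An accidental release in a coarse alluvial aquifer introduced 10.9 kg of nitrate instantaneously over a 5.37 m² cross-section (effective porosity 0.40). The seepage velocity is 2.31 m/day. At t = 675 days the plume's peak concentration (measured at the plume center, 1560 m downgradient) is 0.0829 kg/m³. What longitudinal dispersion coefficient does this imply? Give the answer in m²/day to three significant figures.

0.442 m²/day

At the plume center C_max = M/(n_e·A·√(4πDt)), so D = M²/(4πt·(n_e·A·C_max)²).
n_e·A·C_max = 0.40 × 5.37 × 0.0829 = 0.1781 kg/m.
D = 10.9²/(4π × 675 × 0.1781²) = 0.442 m²/day.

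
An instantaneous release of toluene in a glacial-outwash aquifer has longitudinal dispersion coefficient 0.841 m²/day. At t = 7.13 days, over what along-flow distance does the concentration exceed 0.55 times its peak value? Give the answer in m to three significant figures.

The plume is Gaussian with σ = √(2Dt) = √(2 × 0.841 × 7.13) = 3.463 m.
C/C_peak = exp(−Δx²/(2σ²)) = 0.55 ⇒ Δx = σ·√(−2 ln 0.55) = 3.463 × 1.093 = 3.785 m.
Width = 2Δx = 7.57 m.

7.57 m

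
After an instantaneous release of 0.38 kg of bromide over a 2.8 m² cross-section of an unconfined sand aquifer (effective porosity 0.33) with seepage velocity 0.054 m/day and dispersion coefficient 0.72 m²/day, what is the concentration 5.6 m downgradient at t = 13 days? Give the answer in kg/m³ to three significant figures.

0.0200 kg/m³

For an instantaneous plane source, C(x,t) = M/(n_e·A·√(4πDt)) · exp(−(x−vt)²/(4Dt)), with n_e·A the pore (flow) area.
Plume center vt = 0.054 × 13 = 0.702 m, so the well at 5.6 m is 4.898 m downgradient of the peak.
√(4πDt) = 10.85 m, giving peak height M/(n_e·A·√(4πDt)) = 0.38/(0.33 × 2.8 × 10.85) = 0.03790 kg/m³.
(x−vt)²/(4Dt) = (4.898)²/(4 × 0.72 × 13) = 0.6408; exp(−0.6408) = 0.5269.
C = 0.03790 × 0.5269 = 0.0200 kg/m³.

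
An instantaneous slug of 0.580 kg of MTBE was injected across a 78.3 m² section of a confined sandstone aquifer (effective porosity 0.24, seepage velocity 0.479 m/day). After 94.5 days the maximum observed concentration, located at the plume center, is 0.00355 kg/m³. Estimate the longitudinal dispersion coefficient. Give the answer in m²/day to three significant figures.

0.0637 m²/day

At the plume center C_max = M/(n_e·A·√(4πDt)), so D = M²/(4πt·(n_e·A·C_max)²).
n_e·A·C_max = 0.24 × 78.3 × 0.00355 = 0.06671 kg/m.
D = 0.580²/(4π × 94.5 × 0.06671²) = 0.0637 m²/day.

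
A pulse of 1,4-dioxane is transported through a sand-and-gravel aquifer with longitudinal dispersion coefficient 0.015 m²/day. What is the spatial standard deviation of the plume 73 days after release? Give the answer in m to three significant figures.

1.48 m

Dispersive spreading gives a Gaussian with σ² = 2Dt; advection only shifts the center.
σ = √(2 × 0.015 × 73) = 1.48 m.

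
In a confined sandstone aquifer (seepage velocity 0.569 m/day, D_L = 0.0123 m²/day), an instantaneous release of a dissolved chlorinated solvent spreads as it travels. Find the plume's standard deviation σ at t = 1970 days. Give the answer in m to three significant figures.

Dispersive spreading gives a Gaussian with σ² = 2Dt; advection only shifts the center.
σ = √(2 × 0.0123 × 1970) = 6.96 m.

6.96 m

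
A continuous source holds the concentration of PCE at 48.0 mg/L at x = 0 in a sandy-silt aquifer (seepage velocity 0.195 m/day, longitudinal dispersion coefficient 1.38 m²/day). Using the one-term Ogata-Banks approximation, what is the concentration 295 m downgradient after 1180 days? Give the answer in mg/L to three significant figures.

6.13 mg/L

For a continuous step input, C/C₀ ≈ ½·erfc((x−vt)/(2√(Dt))).
vt = 0.195 × 1180 = 230.1 m and 2√(Dt) = 2√(1.38 × 1180) = 80.71 m.
Argument (x−vt)/(2√(Dt)) = (295 − 230.1)/80.71 = 0.8041; ½·erfc(0.8041) = 0.1277.
C = 48.0 × 0.1277 = 6.13 mg/L.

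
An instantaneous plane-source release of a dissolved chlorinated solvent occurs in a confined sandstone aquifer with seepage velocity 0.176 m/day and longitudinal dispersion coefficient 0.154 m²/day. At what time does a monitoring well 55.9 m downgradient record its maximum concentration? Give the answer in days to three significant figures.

313 days

For the 1D instantaneous-source solution, setting ∂C/∂t = 0 at fixed x gives v²t² + 2Dt − x² = 0, so t = (√(D² + v²x²) − D)/v².
√(D² + v²x²) = √(0.154² + 0.176² × 55.9²) = 9.840; v² = 0.030976.
t = (9.840 − 0.154)/0.030976 = 313 days (vs. the pure-advection estimate x/v = 318 d).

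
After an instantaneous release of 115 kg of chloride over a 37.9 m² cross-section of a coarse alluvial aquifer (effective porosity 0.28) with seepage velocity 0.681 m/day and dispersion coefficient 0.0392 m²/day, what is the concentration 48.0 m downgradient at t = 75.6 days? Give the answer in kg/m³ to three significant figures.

For an instantaneous plane source, C(x,t) = M/(n_e·A·√(4πDt)) · exp(−(x−vt)²/(4Dt)), with n_e·A the pore (flow) area.
Plume center vt = 0.681 × 75.6 = 51.4836 m, so the well at 48.0 m is 3.4836 m upgradient of the peak.
√(4πDt) = 6.103 m, giving peak height M/(n_e·A·√(4πDt)) = 115/(0.28 × 37.9 × 6.103) = 1.776 kg/m³.
(x−vt)²/(4Dt) = (-3.4836)²/(4 × 0.0392 × 75.6) = 1.024; exp(−1.024) = 0.3592.
C = 1.776 × 0.3592 = 0.638 kg/m³.

0.638 kg/m³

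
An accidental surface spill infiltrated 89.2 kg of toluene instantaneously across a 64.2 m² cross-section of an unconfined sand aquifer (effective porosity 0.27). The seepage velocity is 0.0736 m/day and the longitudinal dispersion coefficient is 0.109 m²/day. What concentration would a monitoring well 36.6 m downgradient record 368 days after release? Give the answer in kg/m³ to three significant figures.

0.130 kg/m³

For an instantaneous plane source, C(x,t) = M/(n_e·A·√(4πDt)) · exp(−(x−vt)²/(4Dt)), with n_e·A the pore (flow) area.
Plume center vt = 0.0736 × 368 = 27.0848 m, so the well at 36.6 m is 9.5152 m downgradient of the peak.
√(4πDt) = 22.45 m, giving peak height M/(n_e·A·√(4πDt)) = 89.2/(0.27 × 64.2 × 22.45) = 0.2292 kg/m³.
(x−vt)²/(4Dt) = (9.5152)²/(4 × 0.109 × 368) = 0.5643; exp(−0.5643) = 0.5688.
C = 0.2292 × 0.5688 = 0.130 kg/m³.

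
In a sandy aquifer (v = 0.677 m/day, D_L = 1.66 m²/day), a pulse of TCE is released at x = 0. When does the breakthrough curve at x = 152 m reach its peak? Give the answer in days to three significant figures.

For the 1D instantaneous-source solution, setting ∂C/∂t = 0 at fixed x gives v²t² + 2Dt − x² = 0, so t = (√(D² + v²x²) − D)/v².
√(D² + v²x²) = √(1.66² + 0.677² × 152²) = 102.9; v² = 0.458329.
t = (102.9 − 1.66)/0.458329 = 221 days (vs. the pure-advection estimate x/v = 225 d).

221 days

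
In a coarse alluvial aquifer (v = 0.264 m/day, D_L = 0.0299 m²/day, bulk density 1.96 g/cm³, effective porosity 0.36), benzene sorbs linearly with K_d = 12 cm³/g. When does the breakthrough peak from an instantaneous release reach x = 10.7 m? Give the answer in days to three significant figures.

2660 days

Retardation factor R = 1 + ρ_b·K_d/n = 1 + 1.96 × 12/0.36 = 66.33.
Sorption retards both mechanisms: v_R = v/R = 0.003980 m/day, D_R = D/R = 0.0004508 m²/day.
Peak time from v_R²t² + 2D_R t − x² = 0: t = (√(D_R² + v_R²x²) − D_R)/v_R².
√(D_R² + v_R²x²) = √(0.0004508² + 0.003980² × 10.7²) = 0.04259; v_R² = 1.584e-05.
t = (0.04259 − 0.0004508)/1.584e-05 = 2660 days.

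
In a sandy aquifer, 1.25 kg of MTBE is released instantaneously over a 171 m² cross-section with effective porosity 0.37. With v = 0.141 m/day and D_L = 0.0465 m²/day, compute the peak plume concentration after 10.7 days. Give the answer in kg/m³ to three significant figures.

0.00790 kg/m³

The peak of an instantaneous 1D plume sits at x = vt; there the Gaussian factor is 1 and C_max = M/(n_e·A·√(4πDt)), where n_e·A is the pore area the mass is dissolved in.
√(4πDt) = √(4π × 0.0465 × 10.7) = 2.500 m, so C_max = 1.25/(0.37 × 171 × 2.500) = 0.00790 kg/m³.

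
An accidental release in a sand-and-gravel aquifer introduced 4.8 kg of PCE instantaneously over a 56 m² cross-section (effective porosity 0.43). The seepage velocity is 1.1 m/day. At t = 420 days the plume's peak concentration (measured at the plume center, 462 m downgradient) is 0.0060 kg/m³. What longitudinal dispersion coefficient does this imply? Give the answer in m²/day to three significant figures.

At the plume center C_max = M/(n_e·A·√(4πDt)), so D = M²/(4πt·(n_e·A·C_max)²).
n_e·A·C_max = 0.43 × 56 × 0.0060 = 0.1445 kg/m.
D = 4.8²/(4π × 420 × 0.1445²) = 0.209 m²/day.

0.209 m²/day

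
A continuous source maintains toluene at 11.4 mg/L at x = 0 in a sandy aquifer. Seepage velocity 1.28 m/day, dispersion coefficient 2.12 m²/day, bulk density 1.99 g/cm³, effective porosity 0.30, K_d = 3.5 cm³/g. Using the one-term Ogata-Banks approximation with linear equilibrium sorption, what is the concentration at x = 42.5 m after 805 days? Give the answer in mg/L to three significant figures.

5.72 mg/L

Retardation factor R = 1 + ρ_b·K_d/n = 1 + 1.99 × 3.5/0.30 = 24.22.
Sorption retards both mechanisms: v_R = v/R = 0.05285 m/day, D_R = D/R = 0.08753 m²/day.
v_R·t = 0.05285 × 805 = 42.54425 m; 2√(D_R t) = 16.79 m; argument = (42.5 − 42.54425)/16.79 = -0.002635.
C = C₀ × ½·erfc(-0.002635) = 11.4 × 0.5015 = 5.72 mg/L.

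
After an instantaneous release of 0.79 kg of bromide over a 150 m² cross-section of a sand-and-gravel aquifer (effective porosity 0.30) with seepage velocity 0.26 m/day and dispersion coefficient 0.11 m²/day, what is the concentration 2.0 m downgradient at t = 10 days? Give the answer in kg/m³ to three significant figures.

0.00435 kg/m³

For an instantaneous plane source, C(x,t) = M/(n_e·A·√(4πDt)) · exp(−(x−vt)²/(4Dt)), with n_e·A the pore (flow) area.
Plume center vt = 0.26 × 10 = 2.6 m, so the well at 2.0 m is 0.6 m upgradient of the peak.
√(4πDt) = 3.718 m, giving peak height M/(n_e·A·√(4πDt)) = 0.79/(0.30 × 150 × 3.718) = 0.004722 kg/m³.
(x−vt)²/(4Dt) = (-0.6)²/(4 × 0.11 × 10) = 0.08182; exp(−0.08182) = 0.9214.
C = 0.004722 × 0.9214 = 0.00435 kg/m³.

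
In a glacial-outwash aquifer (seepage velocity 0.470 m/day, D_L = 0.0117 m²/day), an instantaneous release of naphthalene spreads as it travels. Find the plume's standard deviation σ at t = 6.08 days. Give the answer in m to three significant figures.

Dispersive spreading gives a Gaussian with σ² = 2Dt; advection only shifts the center.
σ = √(2 × 0.0117 × 6.08) = 0.377 m.

0.377 m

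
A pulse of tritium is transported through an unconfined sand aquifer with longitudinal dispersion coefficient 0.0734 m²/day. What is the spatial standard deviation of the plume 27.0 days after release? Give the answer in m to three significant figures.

1.99 m

Dispersive spreading gives a Gaussian with σ² = 2Dt; advection only shifts the center.
σ = √(2 × 0.0734 × 27.0) = 1.99 m.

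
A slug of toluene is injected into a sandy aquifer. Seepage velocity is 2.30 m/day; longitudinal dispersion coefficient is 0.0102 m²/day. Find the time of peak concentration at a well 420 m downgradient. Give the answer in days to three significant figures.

183 days

For the 1D instantaneous-source solution, setting ∂C/∂t = 0 at fixed x gives v²t² + 2Dt − x² = 0, so t = (√(D² + v²x²) − D)/v².
√(D² + v²x²) = √(0.0102² + 2.30² × 420²) = 966.0; v² = 5.29.
t = (966.0 − 0.0102)/5.29 = 183 days (vs. the pure-advection estimate x/v = 183 d).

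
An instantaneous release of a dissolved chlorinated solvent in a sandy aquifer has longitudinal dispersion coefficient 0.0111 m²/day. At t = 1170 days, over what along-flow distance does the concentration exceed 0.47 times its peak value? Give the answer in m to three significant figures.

The plume is Gaussian with σ = √(2Dt) = √(2 × 0.0111 × 1170) = 5.096 m.
C/C_peak = exp(−Δx²/(2σ²)) = 0.47 ⇒ Δx = σ·√(−2 ln 0.47) = 5.096 × 1.229 = 6.263 m.
Width = 2Δx = 12.5 m.

12.5 m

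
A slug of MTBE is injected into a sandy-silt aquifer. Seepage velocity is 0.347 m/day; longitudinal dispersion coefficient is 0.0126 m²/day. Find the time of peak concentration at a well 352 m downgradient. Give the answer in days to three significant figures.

1010 days

For the 1D instantaneous-source solution, setting ∂C/∂t = 0 at fixed x gives v²t² + 2Dt − x² = 0, so t = (√(D² + v²x²) − D)/v².
√(D² + v²x²) = √(0.0126² + 0.347² × 352²) = 122.1; v² = 0.120409.
t = (122.1 − 0.0126)/0.120409 = 1010 days (vs. the pure-advection estimate x/v = 1010 d).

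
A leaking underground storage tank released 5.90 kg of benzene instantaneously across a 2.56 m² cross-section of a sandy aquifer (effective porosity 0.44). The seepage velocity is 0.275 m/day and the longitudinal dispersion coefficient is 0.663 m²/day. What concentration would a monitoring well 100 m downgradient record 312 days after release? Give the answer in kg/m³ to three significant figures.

0.0805 kg/m³

For an instantaneous plane source, C(x,t) = M/(n_e·A·√(4πDt)) · exp(−(x−vt)²/(4Dt)), with n_e·A the pore (flow) area.
Plume center vt = 0.275 × 312 = 85.8 m, so the well at 100 m is 14.2 m downgradient of the peak.
√(4πDt) = 50.98 m, giving peak height M/(n_e·A·√(4πDt)) = 5.90/(0.44 × 2.56 × 50.98) = 0.1027 kg/m³.
(x−vt)²/(4Dt) = (14.2)²/(4 × 0.663 × 312) = 0.2437; exp(−0.2437) = 0.7837.
C = 0.1027 × 0.7837 = 0.0805 kg/m³.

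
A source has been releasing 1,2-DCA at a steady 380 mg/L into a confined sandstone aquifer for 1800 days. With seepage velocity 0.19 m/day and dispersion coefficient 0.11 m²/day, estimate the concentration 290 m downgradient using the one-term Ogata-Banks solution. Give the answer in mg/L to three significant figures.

378 mg/L

For a continuous step input, C/C₀ ≈ ½·erfc((x−vt)/(2√(Dt))).
vt = 0.19 × 1800 = 342 m and 2√(Dt) = 2√(0.11 × 1800) = 28.14 m.
Argument (x−vt)/(2√(Dt)) = (290 − 342)/28.14 = -1.848; ½·erfc(-1.848) = 0.9955.
C = 380 × 0.9955 = 378 mg/L.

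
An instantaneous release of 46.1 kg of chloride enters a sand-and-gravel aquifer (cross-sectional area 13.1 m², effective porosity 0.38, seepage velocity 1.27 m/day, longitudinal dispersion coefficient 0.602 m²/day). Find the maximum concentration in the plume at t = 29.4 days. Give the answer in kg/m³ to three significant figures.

The peak of an instantaneous 1D plume sits at x = vt; there the Gaussian factor is 1 and C_max = M/(n_e·A·√(4πDt)), where n_e·A is the pore area the mass is dissolved in.
√(4πDt) = √(4π × 0.602 × 29.4) = 14.91 m, so C_max = 46.1/(0.38 × 13.1 × 14.91) = 0.621 kg/m³.

0.621 kg/m³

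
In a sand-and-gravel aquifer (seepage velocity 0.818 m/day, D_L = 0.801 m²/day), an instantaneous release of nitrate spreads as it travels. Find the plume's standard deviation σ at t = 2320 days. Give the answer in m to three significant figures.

61.0 m

Dispersive spreading gives a Gaussian with σ² = 2Dt; advection only shifts the center.
σ = √(2 × 0.801 × 2320) = 61.0 m.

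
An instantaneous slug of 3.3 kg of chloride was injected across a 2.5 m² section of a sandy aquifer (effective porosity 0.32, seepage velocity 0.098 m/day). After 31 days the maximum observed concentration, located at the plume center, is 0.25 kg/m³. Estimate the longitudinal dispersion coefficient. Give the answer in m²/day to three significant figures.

0.699 m²/day

At the plume center C_max = M/(n_e·A·√(4πDt)), so D = M²/(4πt·(n_e·A·C_max)²).
n_e·A·C_max = 0.32 × 2.5 × 0.25 = 0.2000 kg/m.
D = 3.3²/(4π × 31 × 0.2000²) = 0.699 m²/day.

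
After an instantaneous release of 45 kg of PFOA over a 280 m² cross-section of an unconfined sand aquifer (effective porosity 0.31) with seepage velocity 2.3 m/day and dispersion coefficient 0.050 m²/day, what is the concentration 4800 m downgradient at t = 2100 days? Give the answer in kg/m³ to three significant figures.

For an instantaneous plane source, C(x,t) = M/(n_e·A·√(4πDt)) · exp(−(x−vt)²/(4Dt)), with n_e·A the pore (flow) area.
Plume center vt = 2.3 × 2100 = 4830 m, so the well at 4800 m is 30 m upgradient of the peak.
√(4πDt) = 36.32 m, giving peak height M/(n_e·A·√(4πDt)) = 45/(0.31 × 280 × 36.32) = 0.01427 kg/m³.
(x−vt)²/(4Dt) = (-30)²/(4 × 0.050 × 2100) = 2.143; exp(−2.143) = 0.1173.
C = 0.01427 × 0.1173 = 0.00167 kg/m³.

0.00167 kg/m³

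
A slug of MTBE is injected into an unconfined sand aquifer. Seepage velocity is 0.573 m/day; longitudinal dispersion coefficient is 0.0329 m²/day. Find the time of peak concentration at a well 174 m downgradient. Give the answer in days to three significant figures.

304 days

For the 1D instantaneous-source solution, setting ∂C/∂t = 0 at fixed x gives v²t² + 2Dt − x² = 0, so t = (√(D² + v²x²) − D)/v².
√(D² + v²x²) = √(0.0329² + 0.573² × 174²) = 99.70; v² = 0.328329.
t = (99.70 − 0.0329)/0.328329 = 304 days (vs. the pure-advection estimate x/v = 304 d).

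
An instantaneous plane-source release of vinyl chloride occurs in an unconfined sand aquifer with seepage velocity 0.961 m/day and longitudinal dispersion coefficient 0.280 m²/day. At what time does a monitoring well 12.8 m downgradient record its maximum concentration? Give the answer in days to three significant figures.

For the 1D instantaneous-source solution, setting ∂C/∂t = 0 at fixed x gives v²t² + 2Dt − x² = 0, so t = (√(D² + v²x²) − D)/v².
√(D² + v²x²) = √(0.280² + 0.961² × 12.8²) = 12.30; v² = 0.923521.
t = (12.30 − 0.280)/0.923521 = 13.0 days (vs. the pure-advection estimate x/v = 13.3 d).

13.0 days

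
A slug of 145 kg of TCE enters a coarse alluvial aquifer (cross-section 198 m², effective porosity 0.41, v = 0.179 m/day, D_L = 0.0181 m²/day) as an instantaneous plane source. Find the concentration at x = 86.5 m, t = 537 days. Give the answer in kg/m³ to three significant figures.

For an instantaneous plane source, C(x,t) = M/(n_e·A·√(4πDt)) · exp(−(x−vt)²/(4Dt)), with n_e·A the pore (flow) area.
Plume center vt = 0.179 × 537 = 96.123 m, so the well at 86.5 m is 9.623 m upgradient of the peak.
√(4πDt) = 11.05 m, giving peak height M/(n_e·A·√(4πDt)) = 145/(0.41 × 198 × 11.05) = 0.1616 kg/m³.
(x−vt)²/(4Dt) = (-9.623)²/(4 × 0.0181 × 537) = 2.382; exp(−2.382) = 0.09237.
C = 0.1616 × 0.09237 = 0.0149 kg/m³.

0.0149 kg/m³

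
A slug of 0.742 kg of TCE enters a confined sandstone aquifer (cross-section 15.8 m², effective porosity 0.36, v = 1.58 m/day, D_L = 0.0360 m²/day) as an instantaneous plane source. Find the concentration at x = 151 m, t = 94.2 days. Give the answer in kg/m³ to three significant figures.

0.0141 kg/m³

For an instantaneous plane source, C(x,t) = M/(n_e·A·√(4πDt)) · exp(−(x−vt)²/(4Dt)), with n_e·A the pore (flow) area.
Plume center vt = 1.58 × 94.2 = 148.836 m, so the well at 151 m is 2.164 m downgradient of the peak.
√(4πDt) = 6.528 m, giving peak height M/(n_e·A·√(4πDt)) = 0.742/(0.36 × 15.8 × 6.528) = 0.01998 kg/m³.
(x−vt)²/(4Dt) = (2.164)²/(4 × 0.0360 × 94.2) = 0.3452; exp(−0.3452) = 0.7081.
C = 0.01998 × 0.7081 = 0.0141 kg/m³.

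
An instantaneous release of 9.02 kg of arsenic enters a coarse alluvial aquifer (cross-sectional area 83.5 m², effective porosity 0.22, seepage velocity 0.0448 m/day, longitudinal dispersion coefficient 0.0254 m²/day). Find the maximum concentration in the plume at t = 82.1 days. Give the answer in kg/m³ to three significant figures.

The peak of an instantaneous 1D plume sits at x = vt; there the Gaussian factor is 1 and C_max = M/(n_e·A·√(4πDt)), where n_e·A is the pore area the mass is dissolved in.
√(4πDt) = √(4π × 0.0254 × 82.1) = 5.119 m, so C_max = 9.02/(0.22 × 83.5 × 5.119) = 0.0959 kg/m³.

0.0959 kg/m³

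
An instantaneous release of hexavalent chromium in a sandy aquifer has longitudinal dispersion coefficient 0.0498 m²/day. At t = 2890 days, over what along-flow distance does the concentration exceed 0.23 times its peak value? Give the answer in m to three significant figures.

The plume is Gaussian with σ = √(2Dt) = √(2 × 0.0498 × 2890) = 16.97 m.
C/C_peak = exp(−Δx²/(2σ²)) = 0.23 ⇒ Δx = σ·√(−2 ln 0.23) = 16.97 × 1.714 = 29.09 m.
Width = 2Δx = 58.2 m.

58.2 m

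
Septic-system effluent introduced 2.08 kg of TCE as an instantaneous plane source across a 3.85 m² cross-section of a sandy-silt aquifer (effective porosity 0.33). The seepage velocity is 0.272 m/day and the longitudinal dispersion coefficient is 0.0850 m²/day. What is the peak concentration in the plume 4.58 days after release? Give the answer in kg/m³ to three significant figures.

The peak of an instantaneous 1D plume sits at x = vt; there the Gaussian factor is 1 and C_max = M/(n_e·A·√(4πDt)), where n_e·A is the pore area the mass is dissolved in.
√(4πDt) = √(4π × 0.0850 × 4.58) = 2.212 m, so C_max = 2.08/(0.33 × 3.85 × 2.212) = 0.740 kg/m³.

0.740 kg/m³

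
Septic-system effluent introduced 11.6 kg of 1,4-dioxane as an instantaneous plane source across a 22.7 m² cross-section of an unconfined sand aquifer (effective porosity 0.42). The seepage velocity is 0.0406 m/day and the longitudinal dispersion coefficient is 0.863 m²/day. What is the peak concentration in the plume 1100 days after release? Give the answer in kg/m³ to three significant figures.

0.0111 kg/m³

The peak of an instantaneous 1D plume sits at x = vt; there the Gaussian factor is 1 and C_max = M/(n_e·A·√(4πDt)), where n_e·A is the pore area the mass is dissolved in.
√(4πDt) = √(4π × 0.863 × 1100) = 109.2 m, so C_max = 11.6/(0.42 × 22.7 × 109.2) = 0.0111 kg/m³.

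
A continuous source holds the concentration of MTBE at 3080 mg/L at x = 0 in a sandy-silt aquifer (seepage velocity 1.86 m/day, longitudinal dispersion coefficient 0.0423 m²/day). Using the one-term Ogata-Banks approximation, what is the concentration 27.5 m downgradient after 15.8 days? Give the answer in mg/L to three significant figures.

For a continuous step input, C/C₀ ≈ ½·erfc((x−vt)/(2√(Dt))).
vt = 1.86 × 15.8 = 29.388 m and 2√(Dt) = 2√(0.0423 × 15.8) = 1.635 m.
Argument (x−vt)/(2√(Dt)) = (27.5 − 29.388)/1.635 = -1.155; ½·erfc(-1.155) = 0.9488.
C = 3080 × 0.9488 = 2920 mg/L.

2920 mg/L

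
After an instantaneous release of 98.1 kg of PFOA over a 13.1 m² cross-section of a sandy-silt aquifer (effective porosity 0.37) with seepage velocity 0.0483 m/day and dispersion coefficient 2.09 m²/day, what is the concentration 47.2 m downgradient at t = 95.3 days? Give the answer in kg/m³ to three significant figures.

0.0415 kg/m³

For an instantaneous plane source, C(x,t) = M/(n_e·A·√(4πDt)) · exp(−(x−vt)²/(4Dt)), with n_e·A the pore (flow) area.
Plume center vt = 0.0483 × 95.3 = 4.60299 m, so the well at 47.2 m is 42.59701 m downgradient of the peak.
√(4πDt) = 50.03 m, giving peak height M/(n_e·A·√(4πDt)) = 98.1/(0.37 × 13.1 × 50.03) = 0.4045 kg/m³.
(x−vt)²/(4Dt) = (42.59701)²/(4 × 2.09 × 95.3) = 2.278; exp(−2.278) = 0.1025.
C = 0.4045 × 0.1025 = 0.0415 kg/m³.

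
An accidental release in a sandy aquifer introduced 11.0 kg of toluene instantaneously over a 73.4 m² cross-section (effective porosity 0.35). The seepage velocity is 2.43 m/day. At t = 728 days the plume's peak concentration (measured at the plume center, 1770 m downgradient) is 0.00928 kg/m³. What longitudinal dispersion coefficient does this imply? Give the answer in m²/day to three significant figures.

0.233 m²/day

At the plume center C_max = M/(n_e·A·√(4πDt)), so D = M²/(4πt·(n_e·A·C_max)²).
n_e·A·C_max = 0.35 × 73.4 × 0.00928 = 0.2384 kg/m.
D = 11.0²/(4π × 728 × 0.2384²) = 0.233 m²/day.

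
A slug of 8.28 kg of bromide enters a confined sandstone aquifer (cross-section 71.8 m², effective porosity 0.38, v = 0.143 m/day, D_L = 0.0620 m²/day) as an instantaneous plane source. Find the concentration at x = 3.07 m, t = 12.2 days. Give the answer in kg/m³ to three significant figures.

For an instantaneous plane source, C(x,t) = M/(n_e·A·√(4πDt)) · exp(−(x−vt)²/(4Dt)), with n_e·A the pore (flow) area.
Plume center vt = 0.143 × 12.2 = 1.7446 m, so the well at 3.07 m is 1.3254 m downgradient of the peak.
√(4πDt) = 3.083 m, giving peak height M/(n_e·A·√(4πDt)) = 8.28/(0.38 × 71.8 × 3.083) = 0.09843 kg/m³.
(x−vt)²/(4Dt) = (1.3254)²/(4 × 0.0620 × 12.2) = 0.5806; exp(−0.5806) = 0.5596.
C = 0.09843 × 0.5596 = 0.0551 kg/m³.

0.0551 kg/m³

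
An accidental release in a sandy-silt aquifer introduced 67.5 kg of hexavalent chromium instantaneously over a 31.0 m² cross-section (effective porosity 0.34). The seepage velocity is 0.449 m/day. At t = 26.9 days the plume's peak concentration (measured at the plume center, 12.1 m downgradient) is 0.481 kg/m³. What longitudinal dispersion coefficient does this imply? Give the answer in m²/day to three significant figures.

0.524 m²/day

At the plume center C_max = M/(n_e·A·√(4πDt)), so D = M²/(4πt·(n_e·A·C_max)²).
n_e·A·C_max = 0.34 × 31.0 × 0.481 = 5.070 kg/m.
D = 67.5²/(4π × 26.9 × 5.070²) = 0.524 m²/day.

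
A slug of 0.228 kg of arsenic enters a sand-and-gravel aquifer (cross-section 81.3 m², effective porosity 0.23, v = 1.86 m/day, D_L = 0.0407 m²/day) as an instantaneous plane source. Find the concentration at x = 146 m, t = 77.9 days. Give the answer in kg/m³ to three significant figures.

For an instantaneous plane source, C(x,t) = M/(n_e·A·√(4πDt)) · exp(−(x−vt)²/(4Dt)), with n_e·A the pore (flow) area.
Plume center vt = 1.86 × 77.9 = 144.894 m, so the well at 146 m is 1.106 m downgradient of the peak.
√(4πDt) = 6.312 m, giving peak height M/(n_e·A·√(4πDt)) = 0.228/(0.23 × 81.3 × 6.312) = 0.001932 kg/m³.
(x−vt)²/(4Dt) = (1.106)²/(4 × 0.0407 × 77.9) = 0.09645; exp(−0.09645) = 0.9081.
C = 0.001932 × 0.9081 = 0.00175 kg/m³.

0.00175 kg/m³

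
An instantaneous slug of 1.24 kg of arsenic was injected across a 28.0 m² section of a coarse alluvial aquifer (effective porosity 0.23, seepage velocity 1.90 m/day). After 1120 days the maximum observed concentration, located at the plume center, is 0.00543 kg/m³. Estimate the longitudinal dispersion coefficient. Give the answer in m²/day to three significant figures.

At the plume center C_max = M/(n_e·A·√(4πDt)), so D = M²/(4πt·(n_e·A·C_max)²).
n_e·A·C_max = 0.23 × 28.0 × 0.00543 = 0.03497 kg/m.
D = 1.24²/(4π × 1120 × 0.03497²) = 0.0893 m²/day.

0.0893 m²/day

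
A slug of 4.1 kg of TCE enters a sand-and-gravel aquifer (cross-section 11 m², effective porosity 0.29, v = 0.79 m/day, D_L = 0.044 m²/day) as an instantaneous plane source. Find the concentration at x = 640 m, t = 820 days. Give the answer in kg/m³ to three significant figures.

For an instantaneous plane source, C(x,t) = M/(n_e·A·√(4πDt)) · exp(−(x−vt)²/(4Dt)), with n_e·A the pore (flow) area.
Plume center vt = 0.79 × 820 = 647.8 m, so the well at 640 m is 7.8 m upgradient of the peak.
√(4πDt) = 21.29 m, giving peak height M/(n_e·A·√(4πDt)) = 4.1/(0.29 × 11 × 21.29) = 0.06037 kg/m³.
(x−vt)²/(4Dt) = (-7.8)²/(4 × 0.044 × 820) = 0.4216; exp(−0.4216) = 0.6560.
C = 0.06037 × 0.6560 = 0.0396 kg/m³.

0.0396 kg/m³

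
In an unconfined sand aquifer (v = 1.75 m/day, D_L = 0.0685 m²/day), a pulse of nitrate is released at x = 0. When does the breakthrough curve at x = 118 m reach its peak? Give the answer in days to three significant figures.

For the 1D instantaneous-source solution, setting ∂C/∂t = 0 at fixed x gives v²t² + 2Dt − x² = 0, so t = (√(D² + v²x²) − D)/v².
√(D² + v²x²) = √(0.0685² + 1.75² × 118²) = 206.5; v² = 3.0625.
t = (206.5 − 0.0685)/3.0625 = 67.4 days (vs. the pure-advection estimate x/v = 67.4 d).

67.4 days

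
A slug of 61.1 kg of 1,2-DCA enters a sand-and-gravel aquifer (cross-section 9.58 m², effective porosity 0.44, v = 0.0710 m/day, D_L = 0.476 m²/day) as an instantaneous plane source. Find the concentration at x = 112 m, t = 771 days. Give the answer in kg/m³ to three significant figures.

For an instantaneous plane source, C(x,t) = M/(n_e·A·√(4πDt)) · exp(−(x−vt)²/(4Dt)), with n_e·A the pore (flow) area.
Plume center vt = 0.0710 × 771 = 54.741 m, so the well at 112 m is 57.259 m downgradient of the peak.
√(4πDt) = 67.91 m, giving peak height M/(n_e·A·√(4πDt)) = 61.1/(0.44 × 9.58 × 67.91) = 0.2134 kg/m³.
(x−vt)²/(4Dt) = (57.259)²/(4 × 0.476 × 771) = 2.233; exp(−2.233) = 0.1072.
C = 0.2134 × 0.1072 = 0.0229 kg/m³.

0.0229 kg/m³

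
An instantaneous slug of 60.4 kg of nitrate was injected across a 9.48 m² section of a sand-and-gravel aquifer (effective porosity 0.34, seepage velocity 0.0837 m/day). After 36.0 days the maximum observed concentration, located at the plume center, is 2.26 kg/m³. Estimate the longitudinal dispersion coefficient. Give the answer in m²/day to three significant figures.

At the plume center C_max = M/(n_e·A·√(4πDt)), so D = M²/(4πt·(n_e·A·C_max)²).
n_e·A·C_max = 0.34 × 9.48 × 2.26 = 7.284 kg/m.
D = 60.4²/(4π × 36.0 × 7.284²) = 0.152 m²/day.

0.152 m²/day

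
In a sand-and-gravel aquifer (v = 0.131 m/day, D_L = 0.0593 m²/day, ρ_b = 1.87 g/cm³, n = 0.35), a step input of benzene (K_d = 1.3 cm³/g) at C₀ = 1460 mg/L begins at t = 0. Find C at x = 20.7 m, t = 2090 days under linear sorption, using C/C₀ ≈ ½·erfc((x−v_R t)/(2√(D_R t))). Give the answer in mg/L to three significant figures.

1450 mg/L

Retardation factor R = 1 + ρ_b·K_d/n = 1 + 1.87 × 1.3/0.35 = 7.946.
Sorption retards both mechanisms: v_R = v/R = 0.01649 m/day, D_R = D/R = 0.007463 m²/day.
v_R·t = 0.01649 × 2090 = 34.4641 m; 2√(D_R t) = 7.899 m; argument = (20.7 − 34.4641)/7.899 = -1.743.
C = C₀ × ½·erfc(-1.743) = 1460 × 0.9931 = 1450 mg/L.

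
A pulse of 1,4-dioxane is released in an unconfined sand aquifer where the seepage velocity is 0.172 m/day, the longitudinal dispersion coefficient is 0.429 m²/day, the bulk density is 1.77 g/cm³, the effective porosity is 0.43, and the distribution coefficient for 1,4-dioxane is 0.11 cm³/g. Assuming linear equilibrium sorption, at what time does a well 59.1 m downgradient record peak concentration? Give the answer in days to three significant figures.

479 days

Retardation factor R = 1 + ρ_b·K_d/n = 1 + 1.77 × 0.11/0.43 = 1.453.
Sorption retards both mechanisms: v_R = v/R = 0.1184 m/day, D_R = D/R = 0.2953 m²/day.
Peak time from v_R²t² + 2D_R t − x² = 0: t = (√(D_R² + v_R²x²) − D_R)/v_R².
√(D_R² + v_R²x²) = √(0.2953² + 0.1184² × 59.1²) = 7.004; v_R² = 0.01402.
t = (7.004 − 0.2953)/0.01402 = 479 days.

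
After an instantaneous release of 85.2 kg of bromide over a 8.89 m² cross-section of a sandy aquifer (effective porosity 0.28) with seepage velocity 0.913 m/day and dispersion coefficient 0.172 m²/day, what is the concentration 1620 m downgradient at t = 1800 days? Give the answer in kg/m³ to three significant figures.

0.353 kg/m³

For an instantaneous plane source, C(x,t) = M/(n_e·A·√(4πDt)) · exp(−(x−vt)²/(4Dt)), with n_e·A the pore (flow) area.
Plume center vt = 0.913 × 1800 = 1643.4 m, so the well at 1620 m is 23.4 m upgradient of the peak.
√(4πDt) = 62.37 m, giving peak height M/(n_e·A·√(4πDt)) = 85.2/(0.28 × 8.89 × 62.37) = 0.5488 kg/m³.
(x−vt)²/(4Dt) = (-23.4)²/(4 × 0.172 × 1800) = 0.4422; exp(−0.4422) = 0.6426.
C = 0.5488 × 0.6426 = 0.353 kg/m³.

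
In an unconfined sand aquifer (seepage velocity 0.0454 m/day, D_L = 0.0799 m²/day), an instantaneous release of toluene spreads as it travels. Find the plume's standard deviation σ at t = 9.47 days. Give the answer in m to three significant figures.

1.23 m

Dispersive spreading gives a Gaussian with σ² = 2Dt; advection only shifts the center.
σ = √(2 × 0.0799 × 9.47) = 1.23 m.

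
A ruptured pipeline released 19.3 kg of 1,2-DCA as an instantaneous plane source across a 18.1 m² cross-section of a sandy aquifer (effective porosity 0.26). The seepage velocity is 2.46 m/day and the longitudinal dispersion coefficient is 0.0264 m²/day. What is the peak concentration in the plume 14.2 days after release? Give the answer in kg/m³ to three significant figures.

1.89 kg/m³

The peak of an instantaneous 1D plume sits at x = vt; there the Gaussian factor is 1 and C_max = M/(n_e·A·√(4πDt)), where n_e·A is the pore area the mass is dissolved in.
√(4πDt) = √(4π × 0.0264 × 14.2) = 2.170 m, so C_max = 19.3/(0.26 × 18.1 × 2.170) = 1.89 kg/m³.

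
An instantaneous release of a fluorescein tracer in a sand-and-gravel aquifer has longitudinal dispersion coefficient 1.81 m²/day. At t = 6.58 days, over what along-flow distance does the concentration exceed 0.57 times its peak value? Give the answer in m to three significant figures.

The plume is Gaussian with σ = √(2Dt) = √(2 × 1.81 × 6.58) = 4.881 m.
C/C_peak = exp(−Δx²/(2σ²)) = 0.57 ⇒ Δx = σ·√(−2 ln 0.57) = 4.881 × 1.060 = 5.174 m.
Width = 2Δx = 10.3 m.

10.3 m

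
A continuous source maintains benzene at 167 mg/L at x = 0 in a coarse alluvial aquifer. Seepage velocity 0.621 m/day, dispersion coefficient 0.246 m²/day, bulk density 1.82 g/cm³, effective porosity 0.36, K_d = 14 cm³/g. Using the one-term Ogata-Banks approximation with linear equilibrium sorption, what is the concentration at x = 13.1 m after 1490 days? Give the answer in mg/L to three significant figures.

Retardation factor R = 1 + ρ_b·K_d/n = 1 + 1.82 × 14/0.36 = 71.78.
Sorption retards both mechanisms: v_R = v/R = 0.008651 m/day, D_R = D/R = 0.003427 m²/day.
v_R·t = 0.008651 × 1490 = 12.88999 m; 2√(D_R t) = 4.519 m; argument = (13.1 − 12.88999)/4.519 = 0.04647.
C = C₀ × ½·erfc(0.04647) = 167 × 0.4738 = 79.1 mg/L.

79.1 mg/L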